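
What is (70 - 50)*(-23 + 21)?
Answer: -40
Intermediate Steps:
(70 - 50)*(-23 + 21) = 20*(-2) = -40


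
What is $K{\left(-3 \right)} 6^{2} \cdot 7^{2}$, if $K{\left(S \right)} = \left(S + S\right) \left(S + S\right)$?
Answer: $63504$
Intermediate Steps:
$K{\left(S \right)} = 4 S^{2}$ ($K{\left(S \right)} = 2 S 2 S = 4 S^{2}$)
$K{\left(-3 \right)} 6^{2} \cdot 7^{2} = 4 \left(-3\right)^{2} \cdot 6^{2} \cdot 7^{2} = 4 \cdot 9 \cdot 36 \cdot 49 = 36 \cdot 36 \cdot 49 = 1296 \cdot 49 = 63504$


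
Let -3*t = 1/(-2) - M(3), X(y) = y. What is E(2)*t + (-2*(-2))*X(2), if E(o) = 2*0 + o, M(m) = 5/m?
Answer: 85/9 ≈ 9.4444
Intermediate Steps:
E(o) = o (E(o) = 0 + o = o)
t = 13/18 (t = -(1/(-2) - 5/3)/3 = -(-1/2 - 5/3)/3 = -1/3*(-13/6) = 13/18 ≈ 0.72222)
E(2)*t + (-2*(-2))*X(2) = 2*(13/18) - 2*(-2)*2 = 13/9 + 4*2 = 13/9 + 8 = 85/9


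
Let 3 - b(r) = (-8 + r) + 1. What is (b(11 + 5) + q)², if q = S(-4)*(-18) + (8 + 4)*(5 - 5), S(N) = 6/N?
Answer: 441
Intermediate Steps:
q = 27 (q = (6/(-4))*(-18) + (8 + 4)*(5 - 5) = (6*(-¼))*(-18) + 12*0 = -3/2*(-18) + 0 = 27 + 0 = 27)
b(r) = 10 - r (b(r) = 3 - ((-8 + r) + 1) = 3 - (-7 + r) = 3 + (7 - r) = 10 - r)
(b(11 + 5) + q)² = ((10 - (11 + 5)) + 27)² = ((10 - 1*16) + 27)² = ((10 - 16) + 27)² = (-6 + 27)² = 21² = 441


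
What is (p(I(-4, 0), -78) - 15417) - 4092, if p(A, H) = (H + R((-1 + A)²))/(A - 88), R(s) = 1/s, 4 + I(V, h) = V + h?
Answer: -151695667/7776 ≈ -19508.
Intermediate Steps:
I(V, h) = -4 + V + h (I(V, h) = -4 + (V + h) = -4 + V + h)
p(A, H) = (H + (-1 + A)⁻²)/(-88 + A) (p(A, H) = (H + 1/((-1 + A)²))/(A - 88) = (H + (-1 + A)⁻²)/(-88 + A))
(p(I(-4, 0), -78) - 15417) - 4092 = ((1 - 78*(-1 + (-4 - 4 + 0))²)/((-1 + (-4 - 4 + 0))²*(-88 + (-4 - 4 + 0))) - 15417) - 4092 = ((1 - 78*(-1 - 8)²)/((-1 - 8)²*(-88 - 8)) - 15417) - 4092 = ((1 - 78*(-9)²)/((-9)²*(-96)) - 15417) - 4092 = ((1/81)*(-1/96)*(1 - 78*81) - 15417) - 4092 = ((1/81)*(-1/96)*(1 - 6318) - 15417) - 4092 = ((1/81)*(-1/96)*(-6317) - 15417) - 4092 = (6317/7776 - 15417) - 4092 = -119876275/7776 - 4092 = -151695667/7776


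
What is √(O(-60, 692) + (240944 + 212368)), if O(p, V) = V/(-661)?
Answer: 2*√49515268735/661 ≈ 673.28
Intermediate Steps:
O(p, V) = -V/661 (O(p, V) = V*(-1/661) = -V/661)
√(O(-60, 692) + (240944 + 212368)) = √(-1/661*692 + (240944 + 212368)) = √(-692/661 + 453312) = √(299638540/661) = 2*√49515268735/661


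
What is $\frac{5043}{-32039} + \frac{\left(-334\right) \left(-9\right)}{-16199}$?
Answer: $- \frac{1065873}{3107783} \approx -0.34297$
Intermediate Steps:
$\frac{5043}{-32039} + \frac{\left(-334\right) \left(-9\right)}{-16199} = 5043 \left(- \frac{1}{32039}\right) + 3006 \left(- \frac{1}{16199}\right) = - \frac{5043}{32039} - \frac{18}{97} = - \frac{1065873}{3107783}$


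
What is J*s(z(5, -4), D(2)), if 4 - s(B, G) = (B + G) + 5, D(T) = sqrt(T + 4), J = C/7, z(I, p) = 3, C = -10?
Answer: 40/7 + 10*sqrt(6)/7 ≈ 9.2136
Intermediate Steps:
J = -10/7 ≈ -1.4286
D(T) = sqrt(4 + T)
s(B, G) = -1 - B - G (s(B, G) = 4 - ((B + G) + 5) = 4 - (5 + B + G) = 4 + (-5 - B - G) = -1 - B - G)
J*s(z(5, -4), D(2)) = -10*(-1 - 1*3 - sqrt(4 + 2))/7 = -10*(-1 - 3 - sqrt(6))/7 = -10*(-4 - sqrt(6))/7 = 40/7 + 10*sqrt(6)/7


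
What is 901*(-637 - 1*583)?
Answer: -1099220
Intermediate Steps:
901*(-637 - 1*583) = 901*(-637 - 583) = 901*(-1220) = -1099220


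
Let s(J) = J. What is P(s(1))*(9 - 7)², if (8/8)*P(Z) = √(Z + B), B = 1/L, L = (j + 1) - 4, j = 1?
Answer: 2*√2 ≈ 2.8284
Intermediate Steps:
L = -2 (L = (1 + 1) - 4 = 2 - 4 = -2)
B = -½ (B = 1/(-2) = -½ ≈ -0.50000)
P(Z) = √(-½ + Z) (P(Z) = √(Z - ½) = √(-½ + Z))
P(s(1))*(9 - 7)² = (√(-2 + 4*1)/2)*(9 - 7)² = (√(-2 + 4)/2)*2² = (√2/2)*4 = 2*√2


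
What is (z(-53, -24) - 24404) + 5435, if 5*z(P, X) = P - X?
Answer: -94874/5 ≈ -18975.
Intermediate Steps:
z(P, X) = -X/5 + P/5 (z(P, X) = (P - X)/5 = -X/5 + P/5)
(z(-53, -24) - 24404) + 5435 = ((-⅕*(-24) + (⅕)*(-53)) - 24404) + 5435 = ((24/5 - 53/5) - 24404) + 5435 = (-29/5 - 24404) + 5435 = -122049/5 + 5435 = -94874/5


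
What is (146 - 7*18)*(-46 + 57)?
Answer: 220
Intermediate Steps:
(146 - 7*18)*(-46 + 57) = (146 - 126)*11 = 20*11 = 220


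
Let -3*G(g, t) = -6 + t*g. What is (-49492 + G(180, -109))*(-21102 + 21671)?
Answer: -24438550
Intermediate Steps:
G(g, t) = 2 - g*t/3 (G(g, t) = -(-6 + t*g)/3 = -(-6 + g*t)/3 = 2 - g*t/3)
(-49492 + G(180, -109))*(-21102 + 21671) = (-49492 + (2 - ⅓*180*(-109)))*(-21102 + 21671) = (-49492 + (2 + 6540))*569 = (-49492 + 6542)*569 = -42950*569 = -24438550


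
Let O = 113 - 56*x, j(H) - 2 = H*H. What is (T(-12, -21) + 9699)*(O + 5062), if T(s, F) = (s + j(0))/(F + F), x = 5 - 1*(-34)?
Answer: 203072948/7 ≈ 2.9010e+7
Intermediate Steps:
j(H) = 2 + H**2 (j(H) = 2 + H*H = 2 + H**2)
x = 39 (x = 5 + 34 = 39)
T(s, F) = (2 + s)/(2*F) (T(s, F) = (s + (2 + 0**2))/(F + F) = (s + (2 + 0))/((2*F)) = (s + 2)*(1/(2*F)) = (2 + s)*(1/(2*F)) = (2 + s)/(2*F))
O = -2071 (O = 113 - 56*39 = 113 - 2184 = -2071)
(T(-12, -21) + 9699)*(O + 5062) = ((1/2)*(2 - 12)/(-21) + 9699)*(-2071 + 5062) = ((1/2)*(-1/21)*(-10) + 9699)*2991 = (5/21 + 9699)*2991 = (203684/21)*2991 = 203072948/7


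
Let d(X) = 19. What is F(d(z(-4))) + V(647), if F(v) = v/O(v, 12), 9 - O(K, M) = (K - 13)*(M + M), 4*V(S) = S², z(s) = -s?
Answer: 56512139/540 ≈ 1.0465e+5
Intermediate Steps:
V(S) = S²/4
O(K, M) = 9 - 2*M*(-13 + K) (O(K, M) = 9 - (K - 13)*(M + M) = 9 - (-13 + K)*2*M = 9 - 2*M*(-13 + K))
F(v) = v/(321 - 24*v) (F(v) = v/(9 + 26*12 - 2*v*12) = v/(9 + 312 - 24*v) = v/(321 - 24*v))
F(d(z(-4))) + V(647) = -1*19/(-321 + 24*19) + (¼)*647² = -1*19/(-321 + 456) + (¼)*418609 = -1*19/135 + 418609/4 = -1*19*1/135 + 418609/4 = -19/135 + 418609/4 = 56512139/540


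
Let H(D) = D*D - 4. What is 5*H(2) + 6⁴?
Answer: 1296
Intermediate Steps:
H(D) = -4 + D² (H(D) = D² - 4 = -4 + D²)
5*H(2) + 6⁴ = 5*(-4 + 2²) + 6⁴ = 5*(-4 + 4) + 1296 = 5*0 + 1296 = 0 + 1296 = 1296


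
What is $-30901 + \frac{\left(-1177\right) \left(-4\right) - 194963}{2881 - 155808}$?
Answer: $- \frac{4725406972}{152927} \approx -30900.0$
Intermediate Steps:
$-30901 + \frac{\left(-1177\right) \left(-4\right) - 194963}{2881 - 155808} = -30901 + \frac{4708 - 194963}{-152927} = -30901 - - \frac{190255}{152927} = -30901 + \frac{190255}{152927} = - \frac{4725406972}{152927}$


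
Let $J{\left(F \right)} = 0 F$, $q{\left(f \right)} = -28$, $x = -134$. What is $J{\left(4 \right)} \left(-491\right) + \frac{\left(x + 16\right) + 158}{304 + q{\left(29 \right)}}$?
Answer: $\frac{10}{69} \approx 0.14493$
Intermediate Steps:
$J{\left(F \right)} = 0$
$J{\left(4 \right)} \left(-491\right) + \frac{\left(x + 16\right) + 158}{304 + q{\left(29 \right)}} = 0 \left(-491\right) + \frac{\left(-134 + 16\right) + 158}{304 - 28} = 0 + \frac{-118 + 158}{276} = 0 + 40 \cdot \frac{1}{276} = 0 + \frac{10}{69} = \frac{10}{69}$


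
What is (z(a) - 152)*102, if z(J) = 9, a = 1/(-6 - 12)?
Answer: -14586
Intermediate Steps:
a = -1/18 (a = 1/(-18) = -1/18 ≈ -0.055556)
(z(a) - 152)*102 = (9 - 152)*102 = -143*102 = -14586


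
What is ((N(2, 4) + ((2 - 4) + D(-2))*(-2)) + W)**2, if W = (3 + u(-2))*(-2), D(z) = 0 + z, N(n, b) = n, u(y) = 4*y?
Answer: 400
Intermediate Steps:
D(z) = z
W = 10 (W = (3 + 4*(-2))*(-2) = (3 - 8)*(-2) = -5*(-2) = 10)
((N(2, 4) + ((2 - 4) + D(-2))*(-2)) + W)**2 = ((2 + ((2 - 4) - 2)*(-2)) + 10)**2 = ((2 + (-2 - 2)*(-2)) + 10)**2 = ((2 - 4*(-2)) + 10)**2 = ((2 + 8) + 10)**2 = (10 + 10)**2 = 20**2 = 400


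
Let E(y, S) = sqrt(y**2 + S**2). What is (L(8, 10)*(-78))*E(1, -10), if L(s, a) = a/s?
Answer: -195*sqrt(101)/2 ≈ -979.86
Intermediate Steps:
E(y, S) = sqrt(S**2 + y**2)
(L(8, 10)*(-78))*E(1, -10) = ((10/8)*(-78))*sqrt((-10)**2 + 1**2) = ((10*(1/8))*(-78))*sqrt(100 + 1) = ((5/4)*(-78))*sqrt(101) = -195*sqrt(101)/2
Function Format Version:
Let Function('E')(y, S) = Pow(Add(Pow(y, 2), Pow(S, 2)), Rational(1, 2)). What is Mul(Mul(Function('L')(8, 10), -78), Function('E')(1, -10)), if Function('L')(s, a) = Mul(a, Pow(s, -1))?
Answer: Mul(Rational(-195, 2), Pow(101, Rational(1, 2))) ≈ -979.86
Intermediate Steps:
Function('E')(y, S) = Pow(Add(Pow(S, 2), Pow(y, 2)), Rational(1, 2))
Mul(Mul(Function('L')(8, 10), -78), Function('E')(1, -10)) = Mul(Mul(Mul(10, Pow(8, -1)), -78), Pow(Add(Pow(-10, 2), Pow(1, 2)), Rational(1, 2))) = Mul(Mul(Mul(10, Rational(1, 8)), -78), Pow(Add(100, 1), Rational(1, 2))) = Mul(Mul(Rational(5, 4), -78), Pow(101, Rational(1, 2))) = Mul(Rational(-195, 2), Pow(101, Rational(1, 2)))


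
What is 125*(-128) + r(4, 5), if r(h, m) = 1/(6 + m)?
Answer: -175999/11 ≈ -16000.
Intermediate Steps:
125*(-128) + r(4, 5) = 125*(-128) + 1/(6 + 5) = -16000 + 1/11 = -175999/11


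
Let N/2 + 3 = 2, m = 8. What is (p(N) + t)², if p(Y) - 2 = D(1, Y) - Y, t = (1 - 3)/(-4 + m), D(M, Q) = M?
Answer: 81/4 ≈ 20.250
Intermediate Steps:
N = -2 (N = -6 + 2*2 = -6 + 4 = -2)
t = -½ (t = (1 - 3)/(-4 + 8) = -2/4 = -2*¼ = -½ ≈ -0.50000)
p(Y) = 3 - Y (p(Y) = 2 + (1 - Y) = 3 - Y)
(p(N) + t)² = ((3 - 1*(-2)) - ½)² = ((3 + 2) - ½)² = (5 - ½)² = (9/2)² = 81/4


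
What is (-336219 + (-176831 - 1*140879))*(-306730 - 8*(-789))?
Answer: 196452042322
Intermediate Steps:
(-336219 + (-176831 - 1*140879))*(-306730 - 8*(-789)) = (-336219 + (-176831 - 140879))*(-306730 + 6312) = (-336219 - 317710)*(-300418) = -653929*(-300418) = 196452042322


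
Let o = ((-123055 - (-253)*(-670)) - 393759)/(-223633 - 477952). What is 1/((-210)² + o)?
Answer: 701585/30940584824 ≈ 2.2675e-5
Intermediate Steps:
o = 686324/701585 (o = ((-123055 - 1*169510) - 393759)/(-701585) = ((-123055 - 169510) - 393759)*(-1/701585) = (-292565 - 393759)*(-1/701585) = -686324*(-1/701585) = 686324/701585 ≈ 0.97825)
1/((-210)² + o) = 1/((-210)² + 686324/701585) = 1/(44100 + 686324/701585) = 1/(30940584824/701585) = 701585/30940584824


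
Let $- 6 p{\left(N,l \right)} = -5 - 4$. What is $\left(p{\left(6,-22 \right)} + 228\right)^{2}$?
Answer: $\frac{210681}{4} \approx 52670.0$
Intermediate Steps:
$p{\left(N,l \right)} = \frac{3}{2}$ ($p{\left(N,l \right)} = - \frac{-5 - 4}{6} = \left(- \frac{1}{6}\right) \left(-9\right) = \frac{3}{2}$)
$\left(p{\left(6,-22 \right)} + 228\right)^{2} = \left(\frac{3}{2} + 228\right)^{2} = \left(\frac{459}{2}\right)^{2} = \frac{210681}{4}$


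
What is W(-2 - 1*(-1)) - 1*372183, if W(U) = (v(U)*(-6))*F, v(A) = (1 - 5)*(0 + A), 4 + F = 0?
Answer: -372087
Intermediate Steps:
F = -4 (F = -4 + 0 = -4)
v(A) = -4*A
W(U) = -96*U (W(U) = (-4*U*(-6))*(-4) = (24*U)*(-4) = -96*U)
W(-2 - 1*(-1)) - 1*372183 = -96*(-2 - 1*(-1)) - 1*372183 = -96*(-2 + 1) - 372183 = -96*(-1) - 372183 = 96 - 372183 = -372087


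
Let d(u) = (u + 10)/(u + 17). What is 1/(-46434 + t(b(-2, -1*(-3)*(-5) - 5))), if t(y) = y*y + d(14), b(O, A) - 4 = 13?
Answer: -31/1430471 ≈ -2.1671e-5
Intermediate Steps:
d(u) = (10 + u)/(17 + u)
b(O, A) = 17 (b(O, A) = 4 + 13 = 17)
t(y) = 24/31 + y² (t(y) = y*y + (10 + 14)/(17 + 14) = y² + 24/31 = 24/31 + y²)
1/(-46434 + t(b(-2, -1*(-3)*(-5) - 5))) = 1/(-46434 + (24/31 + 17²)) = 1/(-46434 + (24/31 + 289)) = 1/(-46434 + 8983/31) = 1/(-1430471/31) = -31/1430471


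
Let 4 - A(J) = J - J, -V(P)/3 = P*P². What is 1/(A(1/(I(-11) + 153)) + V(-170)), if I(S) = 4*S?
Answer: 1/14739004 ≈ 6.7847e-8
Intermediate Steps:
V(P) = -3*P³ (V(P) = -3*P*P² = -3*P³)
A(J) = 4 (A(J) = 4 - (J - J) = 4 - 1*0 = 4 + 0 = 4)
1/(A(1/(I(-11) + 153)) + V(-170)) = 1/(4 - 3*(-170)³) = 1/(4 - 3*(-4913000)) = 1/(4 + 14739000) = 1/14739004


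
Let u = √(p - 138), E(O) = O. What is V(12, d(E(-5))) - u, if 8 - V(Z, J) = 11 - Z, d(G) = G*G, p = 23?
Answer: 9 - I*√115 ≈ 9.0 - 10.724*I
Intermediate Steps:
d(G) = G²
u = I*√115 (u = √(23 - 138) = √(-115) = I*√115 ≈ 10.724*I)
V(Z, J) = -3 + Z (V(Z, J) = 8 - (11 - Z) = 8 + (-11 + Z) = -3 + Z)
V(12, d(E(-5))) - u = (-3 + 12) - I*√115 = 9 - I*√115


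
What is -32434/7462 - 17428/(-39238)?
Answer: -285649389/73198489 ≈ -3.9024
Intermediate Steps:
-32434/7462 - 17428/(-39238) = -32434*1/7462 - 17428*(-1/39238) = -16217/3731 + 8714/19619 = -285649389/73198489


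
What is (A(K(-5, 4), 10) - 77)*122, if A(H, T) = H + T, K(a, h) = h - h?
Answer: -8174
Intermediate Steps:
K(a, h) = 0
(A(K(-5, 4), 10) - 77)*122 = ((0 + 10) - 77)*122 = (10 - 77)*122 = -67*122 = -8174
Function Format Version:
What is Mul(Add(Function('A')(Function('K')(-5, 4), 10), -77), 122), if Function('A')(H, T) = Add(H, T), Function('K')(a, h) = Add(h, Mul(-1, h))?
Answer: -8174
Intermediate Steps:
Function('K')(a, h) = 0
Mul(Add(Function('A')(Function('K')(-5, 4), 10), -77), 122) = Mul(Add(Add(0, 10), -77), 122) = Mul(Add(10, -77), 122) = Mul(-67, 122) = -8174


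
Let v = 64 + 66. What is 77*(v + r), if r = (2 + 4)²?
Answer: 12782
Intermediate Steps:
r = 36 (r = 6² = 36)
v = 130
77*(v + r) = 77*(130 + 36) = 77*166 = 12782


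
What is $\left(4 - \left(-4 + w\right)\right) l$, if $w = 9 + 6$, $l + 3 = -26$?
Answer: $203$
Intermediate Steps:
$l = -29$ ($l = -3 - 26 = -29$)
$w = 15$
$\left(4 - \left(-4 + w\right)\right) l = \left(4 + \left(4 - 15\right)\right) \left(-29\right) = \left(4 - 11\right) \left(-29\right) = \left(-7\right) \left(-29\right) = 203$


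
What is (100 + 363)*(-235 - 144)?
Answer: -175477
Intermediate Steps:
(100 + 363)*(-235 - 144) = 463*(-379) = -175477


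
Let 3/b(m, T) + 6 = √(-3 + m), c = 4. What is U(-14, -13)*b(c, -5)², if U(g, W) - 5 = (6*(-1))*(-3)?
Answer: 207/25 ≈ 8.2800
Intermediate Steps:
U(g, W) = 23 (U(g, W) = 5 + (6*(-1))*(-3) = 5 - 6*(-3) = 5 + 18 = 23)
b(m, T) = 3/(-6 + √(-3 + m))
U(-14, -13)*b(c, -5)² = 23*(3/(-6 + √(-3 + 4)))² = 23*(3/(-6 + √1))² = 23*(3/(-6 + 1))² = 23*(3/(-5))² = 23*(3*(-⅕))² = 23*(-⅗)² = 23*(9/25) = 207/25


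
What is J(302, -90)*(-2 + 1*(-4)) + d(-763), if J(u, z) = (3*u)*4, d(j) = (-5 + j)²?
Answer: 568080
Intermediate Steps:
J(u, z) = 12*u
J(302, -90)*(-2 + 1*(-4)) + d(-763) = (12*302)*(-2 + 1*(-4)) + (-5 - 763)² = 3624*(-2 - 4) + (-768)² = 3624*(-6) + 589824 = -21744 + 589824 = 568080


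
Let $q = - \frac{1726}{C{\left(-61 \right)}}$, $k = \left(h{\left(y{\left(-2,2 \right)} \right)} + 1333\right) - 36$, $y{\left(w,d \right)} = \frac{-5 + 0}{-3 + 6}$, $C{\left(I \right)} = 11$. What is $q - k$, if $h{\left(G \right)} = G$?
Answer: $- \frac{47924}{33} \approx -1452.2$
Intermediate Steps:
$y{\left(w,d \right)} = - \frac{5}{3}$
$k = \frac{3886}{3}$ ($k = \left(- \frac{5}{3} + 1333\right) - 36 = \frac{3994}{3} - 36 = \frac{3886}{3} \approx 1295.3$)
$q = - \frac{1726}{11} \approx -156.91$
$q - k = - \frac{1726}{11} - \frac{3886}{3} = - \frac{47924}{33}$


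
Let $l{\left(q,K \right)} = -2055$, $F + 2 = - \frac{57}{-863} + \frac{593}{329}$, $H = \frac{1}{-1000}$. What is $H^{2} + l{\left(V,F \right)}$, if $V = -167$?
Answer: $- \frac{2054999999}{1000000} \approx -2055.0$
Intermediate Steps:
$H = - \frac{1}{1000} \approx -0.001$
$F = - \frac{37342}{283927}$ ($F = -2 + \left(- \frac{57}{-863} + \frac{593}{329}\right) = -2 + \left(\left(-57\right) \left(- \frac{1}{863}\right) + 593 \cdot \frac{1}{329}\right) = -2 + \left(\frac{57}{863} + \frac{593}{329}\right) = -2 + \frac{530512}{283927} = - \frac{37342}{283927} \approx -0.13152$)
$H^{2} + l{\left(V,F \right)} = \left(- \frac{1}{1000}\right)^{2} - 2055 = \frac{1}{1000000} - 2055 = - \frac{2054999999}{1000000}$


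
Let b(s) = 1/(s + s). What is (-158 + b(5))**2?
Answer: 2493241/100 ≈ 24932.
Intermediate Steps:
b(s) = 1/(2*s)
(-158 + b(5))**2 = (-158 + (1/2)/5)**2 = (-158 + (1/2)*(1/5))**2 = (-158 + 1/10)**2 = (-1579/10)**2 = 2493241/100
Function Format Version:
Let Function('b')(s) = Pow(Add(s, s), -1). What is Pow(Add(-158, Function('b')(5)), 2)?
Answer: Rational(2493241, 100) ≈ 24932.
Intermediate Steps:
Function('b')(s) = Mul(Rational(1, 2), Pow(s, -1)) (Function('b')(s) = Pow(Mul(2, s), -1) = Mul(Rational(1, 2), Pow(s, -1)))
Pow(Add(-158, Function('b')(5)), 2) = Pow(Add(-158, Mul(Rational(1, 2), Pow(5, -1))), 2) = Pow(Add(-158, Mul(Rational(1, 2), Rational(1, 5))), 2) = Pow(Add(-158, Rational(1, 10)), 2) = Pow(Rational(-1579, 10), 2) = Rational(2493241, 100)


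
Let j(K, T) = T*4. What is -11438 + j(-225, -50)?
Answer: -11638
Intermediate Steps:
j(K, T) = 4*T
-11438 + j(-225, -50) = -11438 + 4*(-50) = -11438 - 200 = -11638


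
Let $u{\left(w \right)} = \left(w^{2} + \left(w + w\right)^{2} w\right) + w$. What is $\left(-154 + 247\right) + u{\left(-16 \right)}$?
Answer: $-16051$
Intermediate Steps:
$u{\left(w \right)} = w + w^{2} + 4 w^{3}$ ($u{\left(w \right)} = \left(w^{2} + \left(2 w\right)^{2} w\right) + w = \left(w^{2} + 4 w^{2} w\right) + w = \left(w^{2} + 4 w^{3}\right) + w = w + w^{2} + 4 w^{3}$)
$\left(-154 + 247\right) + u{\left(-16 \right)} = \left(-154 + 247\right) - 16 \left(1 - 16 + 4 \left(-16\right)^{2}\right) = 93 - 16 \left(1 - 16 + 4 \cdot 256\right) = 93 - 16 \left(1 - 16 + 1024\right) = 93 - 16144 = -16051$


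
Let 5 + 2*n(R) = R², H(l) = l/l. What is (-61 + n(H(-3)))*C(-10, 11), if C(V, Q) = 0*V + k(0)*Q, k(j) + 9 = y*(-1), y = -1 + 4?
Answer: 8316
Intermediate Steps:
H(l) = 1
y = 3
k(j) = -12 (k(j) = -9 + 3*(-1) = -9 - 3 = -12)
C(V, Q) = -12*Q (C(V, Q) = 0*V - 12*Q = 0 - 12*Q = -12*Q)
n(R) = -5/2 + R²/2
(-61 + n(H(-3)))*C(-10, 11) = (-61 + (-5/2 + (½)*1²))*(-12*11) = (-61 + (-5/2 + (½)*1))*(-132) = (-61 + (-5/2 + ½))*(-132) = (-61 - 2)*(-132) = -63*(-132) = 8316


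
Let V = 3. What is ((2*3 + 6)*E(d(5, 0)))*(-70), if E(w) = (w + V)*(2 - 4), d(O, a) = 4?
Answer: 11760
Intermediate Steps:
E(w) = -6 - 2*w (E(w) = (w + 3)*(2 - 4) = (3 + w)*(-2) = -6 - 2*w)
((2*3 + 6)*E(d(5, 0)))*(-70) = ((2*3 + 6)*(-6 - 2*4))*(-70) = ((6 + 6)*(-6 - 8))*(-70) = (12*(-14))*(-70) = -168*(-70) = 11760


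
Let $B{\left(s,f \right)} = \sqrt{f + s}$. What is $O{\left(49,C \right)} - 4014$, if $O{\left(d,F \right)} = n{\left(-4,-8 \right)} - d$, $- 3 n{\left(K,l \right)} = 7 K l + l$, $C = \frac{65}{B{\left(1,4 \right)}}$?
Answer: $-4135$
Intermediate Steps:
$C = 13 \sqrt{5}$ ($C = \frac{65}{\sqrt{4 + 1}} = \frac{65}{\sqrt{5}} = 65 \frac{\sqrt{5}}{5} = 13 \sqrt{5} \approx 29.069$)
$n{\left(K,l \right)} = - \frac{l}{3} - \frac{7 K l}{3}$ ($n{\left(K,l \right)} = - \frac{7 K l + l}{3} = - \frac{l + 7 K l}{3} = - \frac{l}{3} - \frac{7 K l}{3}$)
$O{\left(d,F \right)} = -72 - d$ ($O{\left(d,F \right)} = \left(- \frac{1}{3}\right) \left(-8\right) \left(1 + 7 \left(-4\right)\right) - d = \left(- \frac{1}{3}\right) \left(-8\right) \left(1 - 28\right) - d = \left(- \frac{1}{3}\right) \left(-8\right) \left(-27\right) - d = -72 - d$)
$O{\left(49,C \right)} - 4014 = \left(-72 - 49\right) - 4014 = -121 - 4014 = -4135$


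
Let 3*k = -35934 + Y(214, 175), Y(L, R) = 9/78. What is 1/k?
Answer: -26/311427 ≈ -8.3487e-5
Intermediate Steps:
Y(L, R) = 3/26 (Y(L, R) = 9*(1/78) = 3/26)
k = -311427/26 (k = (-35934 + 3/26)/3 = (⅓)*(-934281/26) = -311427/26 ≈ -11978.)
1/k = 1/(-311427/26) = -26/311427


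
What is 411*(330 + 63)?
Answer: 161523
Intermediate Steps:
411*(330 + 63) = 411*393 = 161523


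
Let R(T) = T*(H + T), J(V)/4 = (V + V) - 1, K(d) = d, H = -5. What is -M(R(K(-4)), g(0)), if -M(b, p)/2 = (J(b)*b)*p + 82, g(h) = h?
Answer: 164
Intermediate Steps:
J(V) = -4 + 8*V (J(V) = 4*((V + V) - 1) = 4*(2*V - 1) = 4*(-1 + 2*V) = -4 + 8*V)
R(T) = T*(-5 + T)
M(b, p) = -164 - 2*b*p*(-4 + 8*b) (M(b, p) = -2*(((-4 + 8*b)*b)*p + 82) = -2*((b*(-4 + 8*b))*p + 82) = -2*(b*p*(-4 + 8*b) + 82) = -2*(82 + b*p*(-4 + 8*b)) = -164 - 2*b*p*(-4 + 8*b))
-M(R(K(-4)), g(0)) = -(-164 - 16*0*(-4*(-5 - 4))² + 8*(-4*(-5 - 4))*0) = -(-164 - 16*0*(-4*(-9))² + 8*(-4*(-9))*0) = -(-164 - 16*0*36² + 8*36*0) = -(-164 - 16*0*1296 + 0) = -(-164 + 0 + 0) = -1*(-164) = 164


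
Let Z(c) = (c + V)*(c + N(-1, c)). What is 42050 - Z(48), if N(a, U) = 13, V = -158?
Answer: 48760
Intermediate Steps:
Z(c) = (-158 + c)*(13 + c) (Z(c) = (c - 158)*(c + 13) = (-158 + c)*(13 + c))
42050 - Z(48) = 42050 - (-2054 + 48² - 145*48) = 42050 - (-2054 + 2304 - 6960) = 42050 - 1*(-6710) = 42050 + 6710 = 48760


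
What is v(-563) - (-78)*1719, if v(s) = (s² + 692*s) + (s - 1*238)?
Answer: 60654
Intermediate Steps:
v(s) = -238 + s² + 693*s (v(s) = (s² + 692*s) + (s - 238) = (s² + 692*s) + (-238 + s) = -238 + s² + 693*s)
v(-563) - (-78)*1719 = (-238 + (-563)² + 693*(-563)) - (-78)*1719 = (-238 + 316969 - 390159) - 1*(-134082) = -73428 + 134082 = 60654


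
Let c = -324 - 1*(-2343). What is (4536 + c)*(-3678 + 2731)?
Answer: -6207585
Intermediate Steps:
c = 2019 (c = -324 + 2343 = 2019)
(4536 + c)*(-3678 + 2731) = (4536 + 2019)*(-3678 + 2731) = 6555*(-947) = -6207585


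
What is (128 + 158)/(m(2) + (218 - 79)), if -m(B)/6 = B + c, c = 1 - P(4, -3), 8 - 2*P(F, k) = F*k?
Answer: 286/181 ≈ 1.5801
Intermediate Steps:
P(F, k) = 4 - F*k/2
c = -9 (c = 1 - (4 - ½*4*(-3)) = 1 - (4 + 6) = 1 - 1*10 = 1 - 10 = -9)
m(B) = 54 - 6*B (m(B) = -6*(B - 9) = -6*(-9 + B) = 54 - 6*B)
(128 + 158)/(m(2) + (218 - 79)) = (128 + 158)/((54 - 6*2) + (218 - 79)) = 286/((54 - 12) + 139) = 286/(42 + 139) = 286/181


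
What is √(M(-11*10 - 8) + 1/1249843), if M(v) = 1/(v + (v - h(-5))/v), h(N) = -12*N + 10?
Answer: I*√3229213060733011/613137266 ≈ 0.092681*I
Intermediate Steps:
h(N) = 10 - 12*N
M(v) = 1/(v + (-70 + v)/v) (M(v) = 1/(v + (v - (10 - 12*(-5)))/v) = 1/(v + (v - (10 + 60))/v) = 1/(v + (v - 1*70)/v) = 1/(v + (v - 70)/v) = 1/(v + (-70 + v)/v))
√(M(-11*10 - 8) + 1/1249843) = √((-11*10 - 8)/(-70 + (-11*10 - 8) + (-11*10 - 8)²) + 1/1249843) = √((-110 - 8)/(-70 + (-110 - 8) + (-110 - 8)²) + 1/1249843) = √(-118/(-70 - 118 + (-118)²) + 1/1249843) = √(-118/(-70 - 118 + 13924) + 1/1249843) = √(-118/13736 + 1/1249843) = √(-118*1/13736 + 1/1249843) = √(-59/6868 + 1/1249843) = √(-73733869/8583921724) = I*√3229213060733011/613137266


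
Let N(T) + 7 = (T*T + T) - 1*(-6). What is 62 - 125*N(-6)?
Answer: -3563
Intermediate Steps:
N(T) = -1 + T + T**2 (N(T) = -7 + ((T*T + T) - 1*(-6)) = -7 + ((T**2 + T) + 6) = -7 + ((T + T**2) + 6) = -7 + (6 + T + T**2) = -1 + T + T**2)
62 - 125*N(-6) = 62 - 125*(-1 - 6 + (-6)**2) = 62 - 125*(-1 - 6 + 36) = 62 - 125*29 = 62 - 3625 = -3563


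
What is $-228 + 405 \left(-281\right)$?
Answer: $-114033$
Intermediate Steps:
$-228 + 405 \left(-281\right) = -228 - 113805 = -114033$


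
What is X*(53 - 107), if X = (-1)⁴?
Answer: -54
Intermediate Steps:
X = 1
X*(53 - 107) = 1*(53 - 107) = 1*(-54) = -54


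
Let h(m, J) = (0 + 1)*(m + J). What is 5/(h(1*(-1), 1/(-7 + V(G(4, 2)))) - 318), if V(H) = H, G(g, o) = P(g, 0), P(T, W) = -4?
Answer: -11/702 ≈ -0.015670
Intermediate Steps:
G(g, o) = -4
h(m, J) = J + m (h(m, J) = 1*(J + m) = J + m)
5/(h(1*(-1), 1/(-7 + V(G(4, 2)))) - 318) = 5/((1/(-7 - 4) + 1*(-1)) - 318) = 5/((1/(-11) - 1) - 318) = 5/((-1/11 - 1) - 318) = 5/(-12/11 - 318) = 5/(-3510/11) = -11/3510*5 = -11/702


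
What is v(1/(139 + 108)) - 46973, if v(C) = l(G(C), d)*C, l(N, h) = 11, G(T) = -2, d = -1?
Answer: -11602320/247 ≈ -46973.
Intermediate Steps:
v(C) = 11*C
v(1/(139 + 108)) - 46973 = 11/(139 + 108) - 46973 = 11/247 - 46973 = -11602320/247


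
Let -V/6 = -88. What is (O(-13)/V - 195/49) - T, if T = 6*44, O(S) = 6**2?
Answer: -577617/2156 ≈ -267.91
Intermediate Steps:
V = 528 (V = -6*(-88) = 528)
O(S) = 36
T = 264
(O(-13)/V - 195/49) - T = (36/528 - 195/49) - 1*264 = (36*(1/528) - 195*1/49) - 264 = (3/44 - 195/49) - 264 = -8433/2156 - 264 = -577617/2156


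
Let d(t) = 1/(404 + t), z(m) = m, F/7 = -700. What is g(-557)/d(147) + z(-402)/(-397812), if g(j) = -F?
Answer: 179008769867/66302 ≈ 2.6999e+6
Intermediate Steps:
F = -4900 (F = 7*(-700) = -4900)
g(j) = 4900 (g(j) = -1*(-4900) = 4900)
g(-557)/d(147) + z(-402)/(-397812) = 4900/(1/(404 + 147)) - 402/(-397812) = 4900/(1/551) - 402*(-1/397812) = 4900/(1/551) + 67/66302 = 4900*551 + 67/66302 = 2699900 + 67/66302 = 179008769867/66302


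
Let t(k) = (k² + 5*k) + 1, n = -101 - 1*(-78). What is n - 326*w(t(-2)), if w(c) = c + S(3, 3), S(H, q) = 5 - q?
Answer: 955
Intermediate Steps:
n = -23 (n = -101 + 78 = -23)
t(k) = 1 + k² + 5*k
w(c) = 2 + c (w(c) = c + (5 - 1*3) = c + (5 - 3) = c + 2 = 2 + c)
n - 326*w(t(-2)) = -23 - 326*(2 + (1 + (-2)² + 5*(-2))) = -23 - 326*(2 + (1 + 4 - 10)) = -23 - 326*(2 - 5) = -23 - 326*(-3) = -23 + 978 = 955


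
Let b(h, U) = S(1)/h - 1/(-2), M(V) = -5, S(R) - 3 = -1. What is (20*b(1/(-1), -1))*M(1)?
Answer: 150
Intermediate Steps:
S(R) = 2 (S(R) = 3 - 1 = 2)
b(h, U) = 1/2 + 2/h (b(h, U) = 2/h - 1/(-2) = 2/h - 1*(-1/2) = 2/h + 1/2 = 1/2 + 2/h)
(20*b(1/(-1), -1))*M(1) = (20*((4 + 1/(-1))/(2*(1/(-1)))))*(-5) = (20*((1/2)*(4 - 1)/(-1)))*(-5) = (20*((1/2)*(-1)*3))*(-5) = (20*(-3/2))*(-5) = -30*(-5) = 150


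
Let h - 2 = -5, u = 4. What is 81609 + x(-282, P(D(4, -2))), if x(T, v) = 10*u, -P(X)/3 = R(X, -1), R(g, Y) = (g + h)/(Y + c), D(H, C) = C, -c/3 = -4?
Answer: 81649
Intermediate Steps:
h = -3 (h = 2 - 5 = -3)
c = 12 (c = -3*(-4) = 12)
R(g, Y) = (-3 + g)/(12 + Y) (R(g, Y) = (g - 3)/(Y + 12) = (-3 + g)/(12 + Y))
P(X) = 9/11 - 3*X/11 (P(X) = -3*(-3 + X)/(12 - 1) = -3*(-3 + X)/11 = -3*(-3/11 + X/11) = 9/11 - 3*X/11)
x(T, v) = 40 (x(T, v) = 10*4 = 40)
81609 + x(-282, P(D(4, -2))) = 81609 + 40 = 81649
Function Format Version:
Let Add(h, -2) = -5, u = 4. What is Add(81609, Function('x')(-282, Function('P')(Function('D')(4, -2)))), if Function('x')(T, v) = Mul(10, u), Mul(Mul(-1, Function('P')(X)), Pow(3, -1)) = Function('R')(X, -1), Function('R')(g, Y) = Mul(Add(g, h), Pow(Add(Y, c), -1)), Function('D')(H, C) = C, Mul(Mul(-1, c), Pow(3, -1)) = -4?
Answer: 81649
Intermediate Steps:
h = -3 (h = Add(2, -5) = -3)
c = 12 (c = Mul(-3, -4) = 12)
Function('R')(g, Y) = Mul(Pow(Add(12, Y), -1), Add(-3, g)) (Function('R')(g, Y) = Mul(Add(g, -3), Pow(Add(Y, 12), -1)) = Mul(Add(-3, g), Pow(Add(12, Y), -1)) = Mul(Pow(Add(12, Y), -1), Add(-3, g)))
Function('P')(X) = Add(Rational(9, 11), Mul(Rational(-3, 11), X)) (Function('P')(X) = Mul(-3, Mul(Pow(Add(12, -1), -1), Add(-3, X))) = Mul(-3, Mul(Pow(11, -1), Add(-3, X))) = Mul(-3, Mul(Rational(1, 11), Add(-3, X))) = Mul(-3, Add(Rational(-3, 11), Mul(Rational(1, 11), X))) = Add(Rational(9, 11), Mul(Rational(-3, 11), X)))
Function('x')(T, v) = 40 (Function('x')(T, v) = Mul(10, 4) = 40)
Add(81609, Function('x')(-282, Function('P')(Function('D')(4, -2)))) = Add(81609, 40) = 81649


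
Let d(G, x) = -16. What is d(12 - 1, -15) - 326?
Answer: -342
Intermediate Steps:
d(12 - 1, -15) - 326 = -16 - 326 = -342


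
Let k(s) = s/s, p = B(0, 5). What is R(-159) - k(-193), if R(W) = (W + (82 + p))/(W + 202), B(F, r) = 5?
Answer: -115/43 ≈ -2.6744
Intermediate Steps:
p = 5
k(s) = 1
R(W) = (87 + W)/(202 + W) (R(W) = (W + (82 + 5))/(W + 202) = (W + 87)/(202 + W) = (87 + W)/(202 + W))
R(-159) - k(-193) = (87 - 159)/(202 - 159) - 1*1 = -72/43 - 1 = -115/43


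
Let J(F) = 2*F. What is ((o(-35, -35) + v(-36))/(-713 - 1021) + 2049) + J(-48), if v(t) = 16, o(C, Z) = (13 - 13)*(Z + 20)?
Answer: 1693243/867 ≈ 1953.0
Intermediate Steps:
o(C, Z) = 0 (o(C, Z) = 0*(20 + Z) = 0)
((o(-35, -35) + v(-36))/(-713 - 1021) + 2049) + J(-48) = ((0 + 16)/(-713 - 1021) + 2049) + 2*(-48) = (16/(-1734) + 2049) - 96 = (16*(-1/1734) + 2049) - 96 = (-8/867 + 2049) - 96 = 1776475/867 - 96 = 1693243/867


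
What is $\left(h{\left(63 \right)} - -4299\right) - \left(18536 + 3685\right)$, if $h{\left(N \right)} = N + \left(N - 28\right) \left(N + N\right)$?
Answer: $-13449$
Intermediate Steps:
$h{\left(N \right)} = N + 2 N \left(-28 + N\right)$ ($h{\left(N \right)} = N + \left(-28 + N\right) 2 N = N + 2 N \left(-28 + N\right)$)
$\left(h{\left(63 \right)} - -4299\right) - \left(18536 + 3685\right) = \left(63 \left(-55 + 2 \cdot 63\right) - -4299\right) - \left(18536 + 3685\right) = \left(63 \left(-55 + 126\right) + 4299\right) - 22221 = \left(63 \cdot 71 + 4299\right) - 22221 = \left(4473 + 4299\right) - 22221 = 8772 - 22221 = -13449$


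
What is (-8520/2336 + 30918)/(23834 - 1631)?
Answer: 1002999/720364 ≈ 1.3923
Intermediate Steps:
(-8520/2336 + 30918)/(23834 - 1631) = (-8520*1/2336 + 30918)/22203 = (-1065/292 + 30918)*(1/22203) = (9026991/292)*(1/22203) = 1002999/720364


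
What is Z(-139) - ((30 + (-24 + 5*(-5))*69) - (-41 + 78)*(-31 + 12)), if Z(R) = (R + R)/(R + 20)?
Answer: 315390/119 ≈ 2650.3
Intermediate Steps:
Z(R) = 2*R/(20 + R) (Z(R) = (2*R)/(20 + R) = 2*R/(20 + R))
Z(-139) - ((30 + (-24 + 5*(-5))*69) - (-41 + 78)*(-31 + 12)) = 2*(-139)/(20 - 139) - ((30 + (-24 + 5*(-5))*69) - (-41 + 78)*(-31 + 12)) = 2*(-139)/(-119) - ((30 + (-24 - 25)*69) - 37*(-19)) = 2*(-139)*(-1/119) - ((30 - 49*69) - 1*(-703)) = 278/119 - ((30 - 3381) + 703) = 278/119 - (-3351 + 703) = 278/119 - 1*(-2648) = 278/119 + 2648 = 315390/119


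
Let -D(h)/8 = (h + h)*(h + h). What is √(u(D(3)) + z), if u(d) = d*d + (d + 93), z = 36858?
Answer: √119607 ≈ 345.84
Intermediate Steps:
D(h) = -32*h² (D(h) = -8*(h + h)*(h + h) = -8*2*h*2*h = -32*h²)
u(d) = 93 + d + d² (u(d) = d² + (93 + d) = 93 + d + d²)
√(u(D(3)) + z) = √((93 - 32*3² + (-32*3²)²) + 36858) = √((93 - 32*9 + (-32*9)²) + 36858) = √((93 - 288 + (-288)²) + 36858) = √((93 - 288 + 82944) + 36858) = √(82749 + 36858) = √119607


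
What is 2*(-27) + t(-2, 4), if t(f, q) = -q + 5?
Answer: -53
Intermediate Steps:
t(f, q) = 5 - q
2*(-27) + t(-2, 4) = 2*(-27) + (5 - 1*4) = -54 + (5 - 4) = -54 + 1 = -53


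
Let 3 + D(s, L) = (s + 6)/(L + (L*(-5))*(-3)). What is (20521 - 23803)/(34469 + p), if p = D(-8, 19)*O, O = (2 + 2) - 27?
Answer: -166288/1749933 ≈ -0.095025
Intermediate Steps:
O = -23 (O = 4 - 27 = -23)
D(s, L) = -3 + (6 + s)/(16*L) (D(s, L) = -3 + (s + 6)/(L + (L*(-5))*(-3)) = -3 + (6 + s)/(L - 5*L*(-3)) = -3 + (6 + s)/(L + 15*L) = -3 + (6 + s)/((16*L)) = -3 + (6 + s)*(1/(16*L)) = -3 + (6 + s)/(16*L))
p = 10511/152 (p = ((1/16)*(6 - 8 - 48*19)/19)*(-23) = ((1/16)*(1/19)*(6 - 8 - 912))*(-23) = ((1/16)*(1/19)*(-914))*(-23) = -457/152*(-23) = 10511/152 ≈ 69.151)
(20521 - 23803)/(34469 + p) = (20521 - 23803)/(34469 + 10511/152) = -3282/5249799/152 = -3282*152/5249799 = -166288/1749933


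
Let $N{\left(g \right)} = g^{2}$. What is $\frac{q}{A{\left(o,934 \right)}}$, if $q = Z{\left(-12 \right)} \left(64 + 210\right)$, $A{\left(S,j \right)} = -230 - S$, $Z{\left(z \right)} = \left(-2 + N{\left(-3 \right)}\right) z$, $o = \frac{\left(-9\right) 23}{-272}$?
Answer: $\frac{6260352}{62767} \approx 99.74$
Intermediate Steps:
$o = \frac{207}{272}$ ($o = \left(-207\right) \left(- \frac{1}{272}\right) = \frac{207}{272} \approx 0.76103$)
$Z{\left(z \right)} = 7 z$ ($Z{\left(z \right)} = \left(-2 + \left(-3\right)^{2}\right) z = \left(-2 + 9\right) z = 7 z$)
$q = -23016$ ($q = 7 \left(-12\right) \left(64 + 210\right) = \left(-84\right) 274 = -23016$)
$\frac{q}{A{\left(o,934 \right)}} = - \frac{23016}{-230 - \frac{207}{272}} = - \frac{23016}{- \frac{62767}{272}} = \left(-23016\right) \left(- \frac{272}{62767}\right) = \frac{6260352}{62767}$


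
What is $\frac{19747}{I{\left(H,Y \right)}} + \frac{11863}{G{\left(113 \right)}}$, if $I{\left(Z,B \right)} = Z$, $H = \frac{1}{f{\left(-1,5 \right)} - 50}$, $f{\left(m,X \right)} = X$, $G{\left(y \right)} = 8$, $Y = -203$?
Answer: $- \frac{7097057}{8} \approx -8.8713 \cdot 10^{5}$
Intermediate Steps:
$H = - \frac{1}{45}$ ($H = \frac{1}{5 - 50} = \frac{1}{-45} = - \frac{1}{45} \approx -0.022222$)
$\frac{19747}{I{\left(H,Y \right)}} + \frac{11863}{G{\left(113 \right)}} = \frac{19747}{- \frac{1}{45}} + \frac{11863}{8} = 19747 \left(-45\right) + 11863 \cdot \frac{1}{8} = -888615 + \frac{11863}{8} = - \frac{7097057}{8}$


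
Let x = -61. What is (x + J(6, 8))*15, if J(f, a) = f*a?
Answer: -195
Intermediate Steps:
J(f, a) = a*f
(x + J(6, 8))*15 = (-61 + 8*6)*15 = (-61 + 48)*15 = -13*15 = -195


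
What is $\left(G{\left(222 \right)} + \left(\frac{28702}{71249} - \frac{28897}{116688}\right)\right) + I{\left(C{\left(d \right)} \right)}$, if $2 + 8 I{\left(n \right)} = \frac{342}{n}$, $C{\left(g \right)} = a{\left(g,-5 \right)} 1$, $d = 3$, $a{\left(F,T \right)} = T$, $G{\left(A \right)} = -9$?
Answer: $- \frac{66680537423}{3779046960} \approx -17.645$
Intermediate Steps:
$C{\left(g \right)} = -5$ ($C{\left(g \right)} = \left(-5\right) 1 = -5$)
$I{\left(n \right)} = - \frac{1}{4} + \frac{171}{4 n}$ ($I{\left(n \right)} = - \frac{1}{4} + \frac{342 \frac{1}{n}}{8} = - \frac{1}{4} + \frac{171}{4 n}$)
$\left(G{\left(222 \right)} + \left(\frac{28702}{71249} - \frac{28897}{116688}\right)\right) + I{\left(C{\left(d \right)} \right)} = \left(-9 + \left(\frac{28702}{71249} - \frac{28897}{116688}\right)\right) + \frac{171 - -5}{4 \left(-5\right)} = \left(-9 + \left(28702 \cdot \frac{1}{71249} - \frac{2627}{10608}\right)\right) + \frac{1}{4} \left(- \frac{1}{5}\right) \left(171 + 5\right) = \left(-9 + \left(\frac{28702}{71249} - \frac{2627}{10608}\right)\right) + \frac{1}{4} \left(- \frac{1}{5}\right) 176 = \left(-9 + \frac{117299693}{755809392}\right) - \frac{44}{5} = - \frac{6684984835}{755809392} - \frac{44}{5} = - \frac{66680537423}{3779046960}$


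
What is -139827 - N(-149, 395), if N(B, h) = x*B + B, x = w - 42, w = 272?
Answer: -105408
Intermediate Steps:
x = 230 (x = 272 - 42 = 230)
N(B, h) = 231*B (N(B, h) = 230*B + B = 231*B)
-139827 - N(-149, 395) = -139827 - 231*(-149) = -139827 - 1*(-34419) = -139827 + 34419 = -105408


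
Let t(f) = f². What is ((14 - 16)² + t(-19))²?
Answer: 133225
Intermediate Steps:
((14 - 16)² + t(-19))² = ((14 - 16)² + (-19)²)² = ((-2)² + 361)² = (4 + 361)² = 365² = 133225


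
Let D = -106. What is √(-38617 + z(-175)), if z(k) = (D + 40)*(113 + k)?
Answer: 5*I*√1381 ≈ 185.81*I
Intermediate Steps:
z(k) = -7458 - 66*k (z(k) = (-106 + 40)*(113 + k) = -66*(113 + k) = -7458 - 66*k)
√(-38617 + z(-175)) = √(-38617 + (-7458 - 66*(-175))) = √(-38617 + (-7458 + 11550)) = √(-38617 + 4092) = √(-34525) = 5*I*√1381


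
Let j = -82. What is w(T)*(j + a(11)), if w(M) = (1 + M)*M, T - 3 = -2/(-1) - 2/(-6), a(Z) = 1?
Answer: -2736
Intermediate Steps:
T = 16/3 (T = 3 + (-2/(-1) - 2/(-6)) = 3 + (-2*(-1) - 2*(-⅙)) = 3 + (2 + ⅓) = 3 + 7/3 = 16/3 ≈ 5.3333)
w(M) = M*(1 + M)
w(T)*(j + a(11)) = (16*(1 + 16/3)/3)*(-82 + 1) = ((16/3)*(19/3))*(-81) = (304/9)*(-81) = -2736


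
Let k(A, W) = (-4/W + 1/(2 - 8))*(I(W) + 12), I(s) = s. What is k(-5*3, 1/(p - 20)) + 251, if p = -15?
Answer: 404251/210 ≈ 1925.0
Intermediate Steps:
k(A, W) = (12 + W)*(-⅙ - 4/W) (k(A, W) = (-4/W + 1/(2 - 8))*(W + 12) = (-4/W + 1/(-6))*(12 + W) = (-4/W - ⅙)*(12 + W) = (-⅙ - 4/W)*(12 + W) = (12 + W)*(-⅙ - 4/W))
k(-5*3, 1/(p - 20)) + 251 = (-6 - 48/(1/(-15 - 20)) - 1/(6*(-15 - 20))) + 251 = (-6 - 48/(1/(-35)) - ⅙/(-35)) + 251 = (-6 - 48/(-1/35) - ⅙*(-1/35)) + 251 = (-6 - 48*(-35) + 1/210) + 251 = (-6 + 1680 + 1/210) + 251 = 351541/210 + 251 = 404251/210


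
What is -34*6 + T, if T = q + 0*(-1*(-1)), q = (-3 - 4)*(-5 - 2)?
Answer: -155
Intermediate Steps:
q = 49 (q = -7*(-7) = 49)
T = 49 (T = 49 + 0*(-1*(-1)) = 49 + 0*1 = 49 + 0 = 49)
-34*6 + T = -34*6 + 49 = -204 + 49 = -155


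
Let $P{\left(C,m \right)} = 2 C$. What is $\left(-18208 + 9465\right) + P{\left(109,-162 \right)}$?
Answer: $-8525$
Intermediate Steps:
$\left(-18208 + 9465\right) + P{\left(109,-162 \right)} = \left(-18208 + 9465\right) + 2 \cdot 109 = -8743 + 218 = -8525$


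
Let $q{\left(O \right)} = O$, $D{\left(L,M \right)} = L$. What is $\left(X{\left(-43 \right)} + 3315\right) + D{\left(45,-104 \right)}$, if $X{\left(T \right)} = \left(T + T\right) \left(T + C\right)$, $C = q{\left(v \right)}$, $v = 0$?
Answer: $7058$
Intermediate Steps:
$C = 0$
$X{\left(T \right)} = 2 T^{2}$ ($X{\left(T \right)} = \left(T + T\right) \left(T + 0\right) = 2 T T = 2 T^{2}$)
$\left(X{\left(-43 \right)} + 3315\right) + D{\left(45,-104 \right)} = \left(2 \left(-43\right)^{2} + 3315\right) + 45 = \left(2 \cdot 1849 + 3315\right) + 45 = \left(3698 + 3315\right) + 45 = 7013 + 45 = 7058$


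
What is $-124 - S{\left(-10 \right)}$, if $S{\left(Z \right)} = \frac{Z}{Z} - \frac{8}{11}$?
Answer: $- \frac{1367}{11} \approx -124.27$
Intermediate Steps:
$S{\left(Z \right)} = \frac{3}{11}$ ($S{\left(Z \right)} = 1 - \frac{8}{11} = \frac{3}{11}$)
$-124 - S{\left(-10 \right)} = -124 - \frac{3}{11} = - \frac{1367}{11}$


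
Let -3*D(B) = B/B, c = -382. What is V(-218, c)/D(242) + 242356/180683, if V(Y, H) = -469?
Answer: 254463337/180683 ≈ 1408.3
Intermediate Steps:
D(B) = -⅓ (D(B) = -B/(3*B) = -⅓*1 = -⅓)
V(-218, c)/D(242) + 242356/180683 = -469/(-⅓) + 242356/180683 = -469*(-3) + 242356*(1/180683) = 1407 + 242356/180683 = 254463337/180683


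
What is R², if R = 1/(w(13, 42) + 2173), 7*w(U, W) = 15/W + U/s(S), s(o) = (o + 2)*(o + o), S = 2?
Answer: 614656/2902808360169 ≈ 2.1175e-7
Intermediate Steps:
s(o) = 2*o*(2 + o) (s(o) = (2 + o)*(2*o) = 2*o*(2 + o))
w(U, W) = U/112 + 15/(7*W) (w(U, W) = (15/W + U/((2*2*(2 + 2))))/7 = (15/W + U/((2*2*4)))/7 = (15/W + U/16)/7 = U/112 + 15/(7*W))
R = 784/1703763 (R = 1/((1/112)*(240 + 13*42)/42 + 2173) = 1/((1/112)*(1/42)*(240 + 546) + 2173) = 1/((1/112)*(1/42)*786 + 2173) = 1/(131/784 + 2173) = 1/(1703763/784) = 784/1703763 ≈ 0.00046016)
R² = (784/1703763)² = 614656/2902808360169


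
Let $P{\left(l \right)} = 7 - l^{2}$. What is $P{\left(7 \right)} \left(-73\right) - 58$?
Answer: $3008$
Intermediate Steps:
$P{\left(7 \right)} \left(-73\right) - 58 = \left(7 - 7^{2}\right) \left(-73\right) - 58 = \left(7 - 49\right) \left(-73\right) - 58 = \left(-42\right) \left(-73\right) - 58 = 3066 - 58 = 3008$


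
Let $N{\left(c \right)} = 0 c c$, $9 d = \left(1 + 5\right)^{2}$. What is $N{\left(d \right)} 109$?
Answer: $0$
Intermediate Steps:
$d = 4$ ($d = \frac{\left(1 + 5\right)^{2}}{9} = \frac{6^{2}}{9} = \frac{1}{9} \cdot 36 = 4$)
$N{\left(c \right)} = 0$ ($N{\left(c \right)} = 0 c = 0$)
$N{\left(d \right)} 109 = 0 \cdot 109 = 0$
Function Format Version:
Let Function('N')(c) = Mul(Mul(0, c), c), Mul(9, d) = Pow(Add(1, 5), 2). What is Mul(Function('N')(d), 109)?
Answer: 0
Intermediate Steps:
d = 4 (d = Mul(Rational(1, 9), Pow(Add(1, 5), 2)) = Mul(Rational(1, 9), Pow(6, 2)) = Mul(Rational(1, 9), 36) = 4)
Function('N')(c) = 0 (Function('N')(c) = Mul(0, c) = 0)
Mul(Function('N')(d), 109) = Mul(0, 109) = 0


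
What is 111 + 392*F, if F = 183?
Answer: 71847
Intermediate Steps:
111 + 392*F = 111 + 392*183 = 111 + 71736 = 71847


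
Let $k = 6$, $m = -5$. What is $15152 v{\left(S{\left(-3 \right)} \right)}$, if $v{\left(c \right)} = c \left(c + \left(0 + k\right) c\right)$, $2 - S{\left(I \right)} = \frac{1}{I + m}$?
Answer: $\frac{1915781}{4} \approx 4.7895 \cdot 10^{5}$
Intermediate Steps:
$S{\left(I \right)} = 2 - \frac{1}{-5 + I}$ ($S{\left(I \right)} = 2 - \frac{1}{I - 5} = 2 - \frac{1}{-5 + I}$)
$v{\left(c \right)} = 7 c^{2}$ ($v{\left(c \right)} = c \left(c + \left(0 + 6\right) c\right) = c \left(c + 6 c\right) = c 7 c = 7 c^{2}$)
$15152 v{\left(S{\left(-3 \right)} \right)} = 15152 \cdot 7 \left(\frac{-11 + 2 \left(-3\right)}{-5 - 3}\right)^{2} = 15152 \cdot 7 \left(\frac{-11 - 6}{-8}\right)^{2} = 15152 \cdot 7 \left(\left(- \frac{1}{8}\right) \left(-17\right)\right)^{2} = 15152 \cdot 7 \left(\frac{17}{8}\right)^{2} = 15152 \cdot 7 \cdot \frac{289}{64} = 15152 \cdot \frac{2023}{64} = \frac{1915781}{4}$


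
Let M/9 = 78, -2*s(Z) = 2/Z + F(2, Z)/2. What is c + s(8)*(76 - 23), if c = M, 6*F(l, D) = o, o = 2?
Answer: 16583/24 ≈ 690.96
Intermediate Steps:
F(l, D) = ⅓ (F(l, D) = (⅙)*2 = ⅓)
s(Z) = -1/12 - 1/Z (s(Z) = -(2/Z + (⅓)/2)/2 = -(2/Z + (⅓)*(½))/2 = -(2/Z + ⅙)/2 = -(⅙ + 2/Z)/2 = -1/12 - 1/Z)
M = 702 (M = 9*78 = 702)
c = 702
c + s(8)*(76 - 23) = 702 + ((1/12)*(-12 - 1*8)/8)*(76 - 23) = 702 + ((1/12)*(⅛)*(-12 - 8))*53 = 702 + ((1/12)*(⅛)*(-20))*53 = 702 - 5/24*53 = 702 - 265/24 = 16583/24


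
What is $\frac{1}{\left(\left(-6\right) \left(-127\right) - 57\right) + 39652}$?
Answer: $\frac{1}{40357} \approx 2.4779 \cdot 10^{-5}$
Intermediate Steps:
$\frac{1}{\left(\left(-6\right) \left(-127\right) - 57\right) + 39652} = \frac{1}{\left(762 - 57\right) + 39652} = \frac{1}{705 + 39652} = \frac{1}{40357}$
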